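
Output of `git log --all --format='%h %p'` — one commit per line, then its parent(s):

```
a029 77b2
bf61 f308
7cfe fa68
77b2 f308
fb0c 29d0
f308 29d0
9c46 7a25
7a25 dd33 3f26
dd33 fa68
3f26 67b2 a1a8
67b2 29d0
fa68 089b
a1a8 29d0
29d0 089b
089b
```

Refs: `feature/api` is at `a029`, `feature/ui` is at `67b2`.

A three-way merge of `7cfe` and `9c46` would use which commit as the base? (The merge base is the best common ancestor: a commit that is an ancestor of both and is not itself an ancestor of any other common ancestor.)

fa68

Ancestors of 7cfe: {089b, 7cfe, fa68}.
Ancestors of 9c46: {089b, 29d0, 3f26, 67b2, 7a25, 9c46, a1a8, dd33, fa68}.
Common ancestors: {089b, fa68}.
Among these, fa68 is not an ancestor of any other common ancestor — it is the merge base.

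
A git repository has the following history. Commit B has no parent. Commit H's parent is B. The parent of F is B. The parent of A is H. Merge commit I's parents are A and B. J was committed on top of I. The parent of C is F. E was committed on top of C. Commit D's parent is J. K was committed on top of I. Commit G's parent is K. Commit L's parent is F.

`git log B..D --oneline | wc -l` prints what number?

Reachable from D: {A, B, D, H, I, J}.
Reachable from B: {B}.
In D's history but not B's: {A, D, H, I, J} — 5 commits.

5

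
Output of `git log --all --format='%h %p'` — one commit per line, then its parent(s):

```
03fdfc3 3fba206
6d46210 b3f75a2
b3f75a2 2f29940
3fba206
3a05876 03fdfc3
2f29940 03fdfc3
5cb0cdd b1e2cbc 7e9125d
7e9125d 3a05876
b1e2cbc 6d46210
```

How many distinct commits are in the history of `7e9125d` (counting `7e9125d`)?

Walking parent pointers from 7e9125d: reachable set = {03fdfc3, 3a05876, 3fba206, 7e9125d}.
That is 4 commits.

4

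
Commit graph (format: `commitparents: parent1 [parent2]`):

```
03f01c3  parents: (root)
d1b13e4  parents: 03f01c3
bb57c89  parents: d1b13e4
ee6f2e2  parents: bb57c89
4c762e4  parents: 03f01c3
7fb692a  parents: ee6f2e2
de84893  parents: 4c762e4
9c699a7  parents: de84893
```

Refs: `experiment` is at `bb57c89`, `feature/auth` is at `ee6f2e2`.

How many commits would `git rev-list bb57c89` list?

3

Walking parent pointers from bb57c89: reachable set = {03f01c3, bb57c89, d1b13e4}.
That is 3 commits.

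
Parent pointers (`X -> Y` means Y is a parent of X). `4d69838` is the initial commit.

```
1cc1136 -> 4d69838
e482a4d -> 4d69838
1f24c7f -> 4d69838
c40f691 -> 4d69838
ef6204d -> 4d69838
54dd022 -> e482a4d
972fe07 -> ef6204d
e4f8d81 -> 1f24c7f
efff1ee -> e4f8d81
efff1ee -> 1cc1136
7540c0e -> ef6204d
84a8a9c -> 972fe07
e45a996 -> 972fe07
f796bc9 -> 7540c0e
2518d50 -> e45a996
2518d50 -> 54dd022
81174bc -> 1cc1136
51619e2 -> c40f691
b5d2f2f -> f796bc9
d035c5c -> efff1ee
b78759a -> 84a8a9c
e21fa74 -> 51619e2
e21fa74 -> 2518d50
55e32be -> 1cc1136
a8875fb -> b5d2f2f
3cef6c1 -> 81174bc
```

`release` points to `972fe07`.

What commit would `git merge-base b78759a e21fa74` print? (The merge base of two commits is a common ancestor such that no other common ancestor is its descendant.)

972fe07

Ancestors of b78759a: {4d69838, 84a8a9c, 972fe07, b78759a, ef6204d}.
Ancestors of e21fa74: {2518d50, 4d69838, 51619e2, 54dd022, 972fe07, c40f691, e21fa74, e45a996, e482a4d, ef6204d}.
Common ancestors: {4d69838, 972fe07, ef6204d}.
Among these, 972fe07 is not an ancestor of any other common ancestor — it is the merge base.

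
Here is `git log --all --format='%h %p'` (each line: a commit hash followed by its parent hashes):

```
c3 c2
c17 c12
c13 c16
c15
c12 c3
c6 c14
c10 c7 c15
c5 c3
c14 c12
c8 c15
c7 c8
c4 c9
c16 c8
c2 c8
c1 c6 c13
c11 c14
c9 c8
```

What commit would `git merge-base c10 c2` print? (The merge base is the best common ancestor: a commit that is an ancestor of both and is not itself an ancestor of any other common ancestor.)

c8

Ancestors of c10: {c10, c15, c7, c8}.
Ancestors of c2: {c15, c2, c8}.
Common ancestors: {c15, c8}.
Among these, c8 is not an ancestor of any other common ancestor — it is the merge base.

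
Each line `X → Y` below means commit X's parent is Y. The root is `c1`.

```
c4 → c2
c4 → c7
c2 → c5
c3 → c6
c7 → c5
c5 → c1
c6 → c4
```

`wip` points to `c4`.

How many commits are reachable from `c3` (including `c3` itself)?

7

Walking parent pointers from c3: reachable set = {c1, c2, c3, c4, c5, c6, c7}.
That is 7 commits.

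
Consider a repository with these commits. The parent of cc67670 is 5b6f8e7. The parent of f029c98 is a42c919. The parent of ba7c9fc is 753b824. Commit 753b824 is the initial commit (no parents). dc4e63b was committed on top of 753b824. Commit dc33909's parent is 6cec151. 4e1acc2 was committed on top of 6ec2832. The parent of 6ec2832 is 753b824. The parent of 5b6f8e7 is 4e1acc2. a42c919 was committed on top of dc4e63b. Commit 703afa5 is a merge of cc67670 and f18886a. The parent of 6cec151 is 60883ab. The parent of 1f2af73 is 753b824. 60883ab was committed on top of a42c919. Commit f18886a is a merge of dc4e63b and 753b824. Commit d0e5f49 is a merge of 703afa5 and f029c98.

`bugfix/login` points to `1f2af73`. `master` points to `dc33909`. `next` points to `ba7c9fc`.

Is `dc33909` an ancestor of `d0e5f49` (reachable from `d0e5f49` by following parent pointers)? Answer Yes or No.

No

Ancestors of d0e5f49: {4e1acc2, 5b6f8e7, 6ec2832, 703afa5, 753b824, a42c919, cc67670, d0e5f49, dc4e63b, f029c98, f18886a}.
dc33909 is not in that set, so it is not an ancestor of d0e5f49.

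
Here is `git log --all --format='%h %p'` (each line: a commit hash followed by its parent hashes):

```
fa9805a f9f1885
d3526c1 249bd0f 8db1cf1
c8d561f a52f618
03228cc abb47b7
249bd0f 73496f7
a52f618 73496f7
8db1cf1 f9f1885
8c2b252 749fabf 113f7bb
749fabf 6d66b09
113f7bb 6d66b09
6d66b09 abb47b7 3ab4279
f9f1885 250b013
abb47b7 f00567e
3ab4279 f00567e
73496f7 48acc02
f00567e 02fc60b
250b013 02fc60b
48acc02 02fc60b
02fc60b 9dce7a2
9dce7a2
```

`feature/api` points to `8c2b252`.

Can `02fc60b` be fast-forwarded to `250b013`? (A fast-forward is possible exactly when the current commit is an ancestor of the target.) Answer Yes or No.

A fast-forward from 02fc60b to 250b013 is possible iff 02fc60b is an ancestor of 250b013.
Ancestors of 250b013: {02fc60b, 250b013, 9dce7a2}.
02fc60b is among them, so fast-forward is possible.

Yes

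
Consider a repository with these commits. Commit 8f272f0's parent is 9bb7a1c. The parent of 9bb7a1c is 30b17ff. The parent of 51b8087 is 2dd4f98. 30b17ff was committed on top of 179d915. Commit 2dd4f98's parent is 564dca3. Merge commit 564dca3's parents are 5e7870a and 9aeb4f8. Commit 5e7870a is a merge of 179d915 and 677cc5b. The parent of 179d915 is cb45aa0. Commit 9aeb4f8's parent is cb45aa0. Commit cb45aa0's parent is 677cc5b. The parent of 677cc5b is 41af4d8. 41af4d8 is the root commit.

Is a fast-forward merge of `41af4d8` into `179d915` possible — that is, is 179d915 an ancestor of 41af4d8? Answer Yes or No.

No

A fast-forward from 179d915 to 41af4d8 is possible iff 179d915 is an ancestor of 41af4d8.
Ancestors of 41af4d8: {41af4d8}.
179d915 is not among them, so fast-forward is not possible.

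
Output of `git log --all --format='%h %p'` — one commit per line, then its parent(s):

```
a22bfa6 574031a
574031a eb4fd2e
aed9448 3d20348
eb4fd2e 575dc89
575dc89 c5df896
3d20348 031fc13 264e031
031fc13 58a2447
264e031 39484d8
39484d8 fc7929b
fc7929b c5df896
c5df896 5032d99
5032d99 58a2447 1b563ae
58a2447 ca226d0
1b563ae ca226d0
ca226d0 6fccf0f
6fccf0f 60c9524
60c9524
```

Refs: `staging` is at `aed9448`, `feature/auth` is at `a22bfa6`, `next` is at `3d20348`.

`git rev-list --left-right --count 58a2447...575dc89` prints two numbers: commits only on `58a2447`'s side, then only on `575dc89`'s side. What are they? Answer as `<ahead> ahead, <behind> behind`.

0 ahead, 4 behind

Reachable from 58a2447: {58a2447, 60c9524, 6fccf0f, ca226d0}.
Reachable from 575dc89: {1b563ae, 5032d99, 575dc89, 58a2447, 60c9524, 6fccf0f, c5df896, ca226d0}.
Only in 58a2447's history (ahead): {} — 0.
Only in 575dc89's history (behind): {1b563ae, 5032d99, 575dc89, c5df896} — 4.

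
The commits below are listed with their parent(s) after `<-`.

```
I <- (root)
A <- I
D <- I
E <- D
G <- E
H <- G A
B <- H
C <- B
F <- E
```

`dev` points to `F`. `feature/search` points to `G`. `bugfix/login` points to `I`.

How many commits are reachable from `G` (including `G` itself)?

Walking parent pointers from G: reachable set = {D, E, G, I}.
That is 4 commits.

4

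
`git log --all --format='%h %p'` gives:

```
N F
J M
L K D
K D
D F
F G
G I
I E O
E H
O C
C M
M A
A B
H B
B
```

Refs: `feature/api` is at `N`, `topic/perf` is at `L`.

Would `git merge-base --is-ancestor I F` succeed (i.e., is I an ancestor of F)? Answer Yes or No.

Ancestors of F (commits reachable by following parents): {A, B, C, E, F, G, H, I, M, O}.
I is in that set, so it is an ancestor of F.

Yes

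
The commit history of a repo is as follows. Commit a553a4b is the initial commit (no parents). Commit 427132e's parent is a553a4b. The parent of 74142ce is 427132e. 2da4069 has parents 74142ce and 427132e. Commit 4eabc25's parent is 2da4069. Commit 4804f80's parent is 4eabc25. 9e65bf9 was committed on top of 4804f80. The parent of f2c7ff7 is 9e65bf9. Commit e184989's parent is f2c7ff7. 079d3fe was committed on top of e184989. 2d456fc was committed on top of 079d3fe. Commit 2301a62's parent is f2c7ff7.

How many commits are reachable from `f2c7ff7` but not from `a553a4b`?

7

Reachable from f2c7ff7: {2da4069, 427132e, 4804f80, 4eabc25, 74142ce, 9e65bf9, a553a4b, f2c7ff7}.
Reachable from a553a4b: {a553a4b}.
In f2c7ff7's history but not a553a4b's: {2da4069, 427132e, 4804f80, 4eabc25, 74142ce, 9e65bf9, f2c7ff7} — 7 commits.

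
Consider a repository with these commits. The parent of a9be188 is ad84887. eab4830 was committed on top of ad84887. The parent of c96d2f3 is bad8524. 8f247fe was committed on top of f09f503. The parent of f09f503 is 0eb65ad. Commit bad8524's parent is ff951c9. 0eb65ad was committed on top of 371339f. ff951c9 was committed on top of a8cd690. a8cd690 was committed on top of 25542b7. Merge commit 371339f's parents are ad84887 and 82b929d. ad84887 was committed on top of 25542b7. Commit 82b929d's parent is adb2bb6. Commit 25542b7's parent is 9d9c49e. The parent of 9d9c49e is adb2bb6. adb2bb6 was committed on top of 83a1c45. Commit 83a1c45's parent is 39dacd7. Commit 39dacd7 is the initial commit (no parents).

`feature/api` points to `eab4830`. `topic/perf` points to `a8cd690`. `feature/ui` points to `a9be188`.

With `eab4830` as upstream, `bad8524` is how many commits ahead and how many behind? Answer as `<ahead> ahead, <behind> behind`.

Reachable from bad8524: {25542b7, 39dacd7, 83a1c45, 9d9c49e, a8cd690, adb2bb6, bad8524, ff951c9}.
Reachable from eab4830: {25542b7, 39dacd7, 83a1c45, 9d9c49e, ad84887, adb2bb6, eab4830}.
Only in bad8524's history (ahead): {a8cd690, bad8524, ff951c9} — 3.
Only in eab4830's history (behind): {ad84887, eab4830} — 2.

3 ahead, 2 behind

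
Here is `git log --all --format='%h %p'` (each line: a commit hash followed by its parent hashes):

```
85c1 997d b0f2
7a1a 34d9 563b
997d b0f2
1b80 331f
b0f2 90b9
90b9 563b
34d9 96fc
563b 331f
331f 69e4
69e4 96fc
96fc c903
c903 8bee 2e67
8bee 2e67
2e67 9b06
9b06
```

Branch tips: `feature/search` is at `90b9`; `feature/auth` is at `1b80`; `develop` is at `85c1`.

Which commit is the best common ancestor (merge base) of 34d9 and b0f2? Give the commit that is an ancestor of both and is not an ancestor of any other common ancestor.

Ancestors of 34d9: {2e67, 34d9, 8bee, 96fc, 9b06, c903}.
Ancestors of b0f2: {2e67, 331f, 563b, 69e4, 8bee, 90b9, 96fc, 9b06, b0f2, c903}.
Common ancestors: {2e67, 8bee, 96fc, 9b06, c903}.
Among these, 96fc is not an ancestor of any other common ancestor — it is the merge base.

96fc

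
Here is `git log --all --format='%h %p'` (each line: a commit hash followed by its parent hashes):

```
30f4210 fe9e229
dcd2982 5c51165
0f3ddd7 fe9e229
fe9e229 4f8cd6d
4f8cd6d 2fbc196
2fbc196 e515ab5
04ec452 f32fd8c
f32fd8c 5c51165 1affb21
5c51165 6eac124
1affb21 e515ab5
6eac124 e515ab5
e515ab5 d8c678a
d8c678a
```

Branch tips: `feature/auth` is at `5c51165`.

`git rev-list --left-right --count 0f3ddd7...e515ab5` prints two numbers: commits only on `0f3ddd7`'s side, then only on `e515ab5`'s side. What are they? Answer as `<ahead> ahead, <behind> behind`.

Reachable from 0f3ddd7: {0f3ddd7, 2fbc196, 4f8cd6d, d8c678a, e515ab5, fe9e229}.
Reachable from e515ab5: {d8c678a, e515ab5}.
Only in 0f3ddd7's history (ahead): {0f3ddd7, 2fbc196, 4f8cd6d, fe9e229} — 4.
Only in e515ab5's history (behind): {} — 0.

4 ahead, 0 behind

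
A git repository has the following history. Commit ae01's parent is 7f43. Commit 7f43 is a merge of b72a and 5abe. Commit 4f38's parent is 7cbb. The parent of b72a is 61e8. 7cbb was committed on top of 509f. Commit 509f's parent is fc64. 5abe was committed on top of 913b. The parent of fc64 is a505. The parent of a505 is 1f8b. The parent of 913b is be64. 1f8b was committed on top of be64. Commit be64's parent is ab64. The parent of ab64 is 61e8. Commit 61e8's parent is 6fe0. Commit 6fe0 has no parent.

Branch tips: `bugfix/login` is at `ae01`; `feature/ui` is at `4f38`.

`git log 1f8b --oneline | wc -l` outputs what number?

Walking parent pointers from 1f8b: reachable set = {1f8b, 61e8, 6fe0, ab64, be64}.
That is 5 commits.

5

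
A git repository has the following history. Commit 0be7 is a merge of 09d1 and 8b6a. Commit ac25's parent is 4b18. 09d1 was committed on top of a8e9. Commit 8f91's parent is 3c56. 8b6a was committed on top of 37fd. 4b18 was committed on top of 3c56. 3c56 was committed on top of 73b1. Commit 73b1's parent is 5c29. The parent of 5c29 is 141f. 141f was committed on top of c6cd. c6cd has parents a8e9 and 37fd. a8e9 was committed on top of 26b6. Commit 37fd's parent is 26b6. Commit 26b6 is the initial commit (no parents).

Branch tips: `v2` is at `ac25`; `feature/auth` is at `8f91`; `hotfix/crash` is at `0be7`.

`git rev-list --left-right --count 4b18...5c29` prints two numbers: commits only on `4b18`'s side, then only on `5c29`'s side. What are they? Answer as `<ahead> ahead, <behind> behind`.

3 ahead, 0 behind

Reachable from 4b18: {141f, 26b6, 37fd, 3c56, 4b18, 5c29, 73b1, a8e9, c6cd}.
Reachable from 5c29: {141f, 26b6, 37fd, 5c29, a8e9, c6cd}.
Only in 4b18's history (ahead): {3c56, 4b18, 73b1} — 3.
Only in 5c29's history (behind): {} — 0.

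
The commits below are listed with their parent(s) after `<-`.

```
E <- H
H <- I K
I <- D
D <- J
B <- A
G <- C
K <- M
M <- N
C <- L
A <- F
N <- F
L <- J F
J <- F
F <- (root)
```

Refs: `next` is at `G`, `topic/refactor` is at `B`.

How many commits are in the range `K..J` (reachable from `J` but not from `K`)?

1

Reachable from J: {F, J}.
Reachable from K: {F, K, M, N}.
In J's history but not K's: {J} — 1 commit.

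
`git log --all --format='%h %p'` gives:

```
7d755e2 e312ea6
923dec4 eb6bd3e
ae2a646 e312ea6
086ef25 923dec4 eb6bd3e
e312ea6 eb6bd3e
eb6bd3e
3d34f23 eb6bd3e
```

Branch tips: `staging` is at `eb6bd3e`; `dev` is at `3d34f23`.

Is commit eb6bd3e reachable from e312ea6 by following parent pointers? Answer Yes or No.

Yes

Ancestors of e312ea6 (commits reachable by following parents): {e312ea6, eb6bd3e}.
eb6bd3e is in that set, so it is an ancestor of e312ea6.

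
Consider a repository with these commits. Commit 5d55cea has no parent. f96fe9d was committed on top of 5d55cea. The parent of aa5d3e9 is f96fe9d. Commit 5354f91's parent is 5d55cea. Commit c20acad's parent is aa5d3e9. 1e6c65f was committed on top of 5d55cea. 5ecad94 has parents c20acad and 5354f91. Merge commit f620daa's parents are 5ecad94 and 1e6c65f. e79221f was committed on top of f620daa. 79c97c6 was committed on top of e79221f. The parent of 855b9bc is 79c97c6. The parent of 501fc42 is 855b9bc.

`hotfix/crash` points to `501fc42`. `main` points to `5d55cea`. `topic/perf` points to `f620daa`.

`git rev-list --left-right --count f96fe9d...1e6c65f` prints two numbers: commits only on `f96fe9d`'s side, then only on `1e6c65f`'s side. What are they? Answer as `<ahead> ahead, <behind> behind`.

1 ahead, 1 behind

Reachable from f96fe9d: {5d55cea, f96fe9d}.
Reachable from 1e6c65f: {1e6c65f, 5d55cea}.
Only in f96fe9d's history (ahead): {f96fe9d} — 1.
Only in 1e6c65f's history (behind): {1e6c65f} — 1.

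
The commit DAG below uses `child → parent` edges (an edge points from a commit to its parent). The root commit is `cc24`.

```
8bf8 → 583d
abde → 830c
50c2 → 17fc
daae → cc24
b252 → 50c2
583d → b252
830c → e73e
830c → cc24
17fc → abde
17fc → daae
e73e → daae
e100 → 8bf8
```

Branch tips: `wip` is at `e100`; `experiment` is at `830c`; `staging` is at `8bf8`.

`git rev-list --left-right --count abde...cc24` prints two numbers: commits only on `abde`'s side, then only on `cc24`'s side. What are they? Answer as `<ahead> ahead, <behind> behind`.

4 ahead, 0 behind

Reachable from abde: {830c, abde, cc24, daae, e73e}.
Reachable from cc24: {cc24}.
Only in abde's history (ahead): {830c, abde, daae, e73e} — 4.
Only in cc24's history (behind): {} — 0.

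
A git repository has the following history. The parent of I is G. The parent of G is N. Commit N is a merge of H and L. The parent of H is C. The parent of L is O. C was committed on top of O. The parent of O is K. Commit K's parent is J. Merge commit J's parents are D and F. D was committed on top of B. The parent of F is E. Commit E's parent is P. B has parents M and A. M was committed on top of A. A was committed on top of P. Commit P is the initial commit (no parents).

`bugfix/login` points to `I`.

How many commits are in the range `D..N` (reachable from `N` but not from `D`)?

9

Reachable from N: {A, B, C, D, E, F, H, J, K, L, M, N, O, P}.
Reachable from D: {A, B, D, M, P}.
In N's history but not D's: {C, E, F, H, J, K, L, N, O} — 9 commits.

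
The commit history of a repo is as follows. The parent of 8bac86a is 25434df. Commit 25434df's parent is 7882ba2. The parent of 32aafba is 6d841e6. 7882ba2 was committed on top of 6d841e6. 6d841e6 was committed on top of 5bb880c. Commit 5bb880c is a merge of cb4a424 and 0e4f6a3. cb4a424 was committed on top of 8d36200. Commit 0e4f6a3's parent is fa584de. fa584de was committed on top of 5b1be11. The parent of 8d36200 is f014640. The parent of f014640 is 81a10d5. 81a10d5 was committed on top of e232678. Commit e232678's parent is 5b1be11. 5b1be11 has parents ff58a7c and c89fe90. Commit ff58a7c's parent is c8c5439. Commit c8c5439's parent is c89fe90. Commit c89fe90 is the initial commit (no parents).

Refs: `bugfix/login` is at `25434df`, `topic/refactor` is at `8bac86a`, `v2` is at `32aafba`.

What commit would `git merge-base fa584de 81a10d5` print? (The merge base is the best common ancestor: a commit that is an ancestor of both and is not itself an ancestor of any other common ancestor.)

Ancestors of fa584de: {5b1be11, c89fe90, c8c5439, fa584de, ff58a7c}.
Ancestors of 81a10d5: {5b1be11, 81a10d5, c89fe90, c8c5439, e232678, ff58a7c}.
Common ancestors: {5b1be11, c89fe90, c8c5439, ff58a7c}.
Among these, 5b1be11 is not an ancestor of any other common ancestor — it is the merge base.

5b1be11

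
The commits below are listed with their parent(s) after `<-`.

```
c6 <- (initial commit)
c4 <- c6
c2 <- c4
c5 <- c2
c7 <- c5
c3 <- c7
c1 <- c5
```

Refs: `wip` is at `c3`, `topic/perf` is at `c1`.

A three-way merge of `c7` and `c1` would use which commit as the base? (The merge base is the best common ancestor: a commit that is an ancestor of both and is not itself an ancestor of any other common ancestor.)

Ancestors of c7: {c2, c4, c5, c6, c7}.
Ancestors of c1: {c1, c2, c4, c5, c6}.
Common ancestors: {c2, c4, c5, c6}.
Among these, c5 is not an ancestor of any other common ancestor — it is the merge base.

c5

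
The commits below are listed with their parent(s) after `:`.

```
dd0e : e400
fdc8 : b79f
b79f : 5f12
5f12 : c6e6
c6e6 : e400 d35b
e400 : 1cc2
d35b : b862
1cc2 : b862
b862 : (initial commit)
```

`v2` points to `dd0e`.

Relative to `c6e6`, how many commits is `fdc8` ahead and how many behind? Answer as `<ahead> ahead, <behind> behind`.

Reachable from fdc8: {1cc2, 5f12, b79f, b862, c6e6, d35b, e400, fdc8}.
Reachable from c6e6: {1cc2, b862, c6e6, d35b, e400}.
Only in fdc8's history (ahead): {5f12, b79f, fdc8} — 3.
Only in c6e6's history (behind): {} — 0.

3 ahead, 0 behind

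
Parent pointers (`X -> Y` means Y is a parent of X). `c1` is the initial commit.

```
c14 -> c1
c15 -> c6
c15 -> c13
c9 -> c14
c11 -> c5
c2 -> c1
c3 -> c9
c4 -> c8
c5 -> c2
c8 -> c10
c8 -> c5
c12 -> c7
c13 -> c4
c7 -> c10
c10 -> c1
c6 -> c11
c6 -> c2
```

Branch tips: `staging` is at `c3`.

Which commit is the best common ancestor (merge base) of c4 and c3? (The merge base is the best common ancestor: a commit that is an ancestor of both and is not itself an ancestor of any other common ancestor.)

c1

Ancestors of c4: {c1, c10, c2, c4, c5, c8}.
Ancestors of c3: {c1, c14, c3, c9}.
Common ancestors: {c1}.
The only common ancestor is c1, so it is the merge base.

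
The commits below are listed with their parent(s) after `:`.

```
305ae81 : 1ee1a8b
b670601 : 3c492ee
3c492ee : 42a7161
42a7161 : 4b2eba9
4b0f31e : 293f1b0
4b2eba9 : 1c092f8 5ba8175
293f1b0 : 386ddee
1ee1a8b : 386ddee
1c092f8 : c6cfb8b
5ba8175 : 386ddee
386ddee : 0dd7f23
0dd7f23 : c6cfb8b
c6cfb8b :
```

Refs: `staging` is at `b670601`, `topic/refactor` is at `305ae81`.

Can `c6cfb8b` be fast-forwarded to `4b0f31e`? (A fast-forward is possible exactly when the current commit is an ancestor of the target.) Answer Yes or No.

Yes

A fast-forward from c6cfb8b to 4b0f31e is possible iff c6cfb8b is an ancestor of 4b0f31e.
Ancestors of 4b0f31e: {0dd7f23, 293f1b0, 386ddee, 4b0f31e, c6cfb8b}.
c6cfb8b is among them, so fast-forward is possible.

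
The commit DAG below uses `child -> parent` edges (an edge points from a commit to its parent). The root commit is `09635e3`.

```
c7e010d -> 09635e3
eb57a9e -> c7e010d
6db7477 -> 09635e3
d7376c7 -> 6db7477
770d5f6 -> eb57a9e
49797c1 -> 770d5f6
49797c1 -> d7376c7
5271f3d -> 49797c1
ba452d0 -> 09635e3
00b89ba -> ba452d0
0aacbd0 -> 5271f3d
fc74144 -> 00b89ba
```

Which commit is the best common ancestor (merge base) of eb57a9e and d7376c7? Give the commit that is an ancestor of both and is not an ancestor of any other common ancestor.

09635e3

Ancestors of eb57a9e: {09635e3, c7e010d, eb57a9e}.
Ancestors of d7376c7: {09635e3, 6db7477, d7376c7}.
Common ancestors: {09635e3}.
The only common ancestor is 09635e3, so it is the merge base.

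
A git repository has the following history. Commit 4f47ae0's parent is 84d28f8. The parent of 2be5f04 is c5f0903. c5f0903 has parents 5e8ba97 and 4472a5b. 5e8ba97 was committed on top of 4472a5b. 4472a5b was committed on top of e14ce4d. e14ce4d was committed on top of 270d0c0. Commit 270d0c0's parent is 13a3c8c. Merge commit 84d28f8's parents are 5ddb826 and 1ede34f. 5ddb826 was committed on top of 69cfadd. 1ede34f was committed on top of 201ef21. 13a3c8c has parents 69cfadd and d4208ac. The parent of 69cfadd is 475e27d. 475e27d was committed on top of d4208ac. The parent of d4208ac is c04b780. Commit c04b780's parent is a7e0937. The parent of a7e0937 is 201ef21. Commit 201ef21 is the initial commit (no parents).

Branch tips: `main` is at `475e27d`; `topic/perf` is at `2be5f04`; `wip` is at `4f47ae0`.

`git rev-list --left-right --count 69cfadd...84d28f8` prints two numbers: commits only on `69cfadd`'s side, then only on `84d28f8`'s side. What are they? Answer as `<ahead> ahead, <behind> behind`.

0 ahead, 3 behind

Reachable from 69cfadd: {201ef21, 475e27d, 69cfadd, a7e0937, c04b780, d4208ac}.
Reachable from 84d28f8: {1ede34f, 201ef21, 475e27d, 5ddb826, 69cfadd, 84d28f8, a7e0937, c04b780, d4208ac}.
Only in 69cfadd's history (ahead): {} — 0.
Only in 84d28f8's history (behind): {1ede34f, 5ddb826, 84d28f8} — 3.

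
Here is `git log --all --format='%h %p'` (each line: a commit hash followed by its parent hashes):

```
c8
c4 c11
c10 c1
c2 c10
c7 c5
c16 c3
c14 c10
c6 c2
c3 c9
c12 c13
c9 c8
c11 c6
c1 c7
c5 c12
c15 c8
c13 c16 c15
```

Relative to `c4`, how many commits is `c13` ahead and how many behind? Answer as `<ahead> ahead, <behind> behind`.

Reachable from c13: {c13, c15, c16, c3, c8, c9}.
Reachable from c4: {c1, c10, c11, c12, c13, c15, c16, c2, c3, c4, c5, c6, c7, c8, c9}.
Only in c13's history (ahead): {} — 0.
Only in c4's history (behind): {c1, c10, c11, c12, c2, c4, c5, c6, c7} — 9.

0 ahead, 9 behind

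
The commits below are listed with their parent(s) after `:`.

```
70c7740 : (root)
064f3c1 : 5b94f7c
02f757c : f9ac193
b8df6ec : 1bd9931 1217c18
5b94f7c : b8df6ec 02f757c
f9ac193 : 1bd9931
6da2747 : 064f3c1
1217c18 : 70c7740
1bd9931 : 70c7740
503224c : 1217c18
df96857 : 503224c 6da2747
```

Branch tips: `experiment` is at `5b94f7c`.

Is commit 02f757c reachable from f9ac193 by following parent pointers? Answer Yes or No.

Ancestors of f9ac193: {1bd9931, 70c7740, f9ac193}.
02f757c is not in that set, so it is not an ancestor of f9ac193.

No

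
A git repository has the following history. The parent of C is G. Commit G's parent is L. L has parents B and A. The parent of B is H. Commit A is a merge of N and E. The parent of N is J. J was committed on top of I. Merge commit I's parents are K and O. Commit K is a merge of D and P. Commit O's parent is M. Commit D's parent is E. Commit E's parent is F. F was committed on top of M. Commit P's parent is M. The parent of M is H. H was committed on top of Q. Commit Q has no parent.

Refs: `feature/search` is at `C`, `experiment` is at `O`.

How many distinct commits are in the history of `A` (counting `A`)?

Walking parent pointers from A: reachable set = {A, D, E, F, H, I, J, K, M, N, O, P, Q}.
That is 13 commits.

13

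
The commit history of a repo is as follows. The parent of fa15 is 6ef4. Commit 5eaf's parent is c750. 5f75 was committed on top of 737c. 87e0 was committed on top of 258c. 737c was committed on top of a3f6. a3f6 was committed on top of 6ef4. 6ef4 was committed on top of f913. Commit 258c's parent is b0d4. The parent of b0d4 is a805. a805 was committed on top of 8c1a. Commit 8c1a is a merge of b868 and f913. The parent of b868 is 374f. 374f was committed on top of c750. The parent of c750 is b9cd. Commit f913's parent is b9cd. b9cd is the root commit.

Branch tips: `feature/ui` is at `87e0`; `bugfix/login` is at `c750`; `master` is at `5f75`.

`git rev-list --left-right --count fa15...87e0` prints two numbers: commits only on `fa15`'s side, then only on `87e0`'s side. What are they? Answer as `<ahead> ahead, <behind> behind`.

Reachable from fa15: {6ef4, b9cd, f913, fa15}.
Reachable from 87e0: {258c, 374f, 87e0, 8c1a, a805, b0d4, b868, b9cd, c750, f913}.
Only in fa15's history (ahead): {6ef4, fa15} — 2.
Only in 87e0's history (behind): {258c, 374f, 87e0, 8c1a, a805, b0d4, b868, c750} — 8.

2 ahead, 8 behind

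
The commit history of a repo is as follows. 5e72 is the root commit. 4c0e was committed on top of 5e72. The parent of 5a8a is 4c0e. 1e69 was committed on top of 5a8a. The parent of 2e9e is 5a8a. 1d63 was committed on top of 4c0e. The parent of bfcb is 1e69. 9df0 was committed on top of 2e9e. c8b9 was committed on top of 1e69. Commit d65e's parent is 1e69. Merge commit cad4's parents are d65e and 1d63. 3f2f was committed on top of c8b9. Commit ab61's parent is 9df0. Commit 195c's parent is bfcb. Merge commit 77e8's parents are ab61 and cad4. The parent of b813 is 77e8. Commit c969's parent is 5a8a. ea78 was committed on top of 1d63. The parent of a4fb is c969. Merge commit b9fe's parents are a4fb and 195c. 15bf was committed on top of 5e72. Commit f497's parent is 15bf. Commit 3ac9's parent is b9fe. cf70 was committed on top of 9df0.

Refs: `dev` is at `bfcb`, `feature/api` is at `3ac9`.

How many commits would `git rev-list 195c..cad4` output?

3

Reachable from cad4: {1d63, 1e69, 4c0e, 5a8a, 5e72, cad4, d65e}.
Reachable from 195c: {195c, 1e69, 4c0e, 5a8a, 5e72, bfcb}.
In cad4's history but not 195c's: {1d63, cad4, d65e} — 3 commits.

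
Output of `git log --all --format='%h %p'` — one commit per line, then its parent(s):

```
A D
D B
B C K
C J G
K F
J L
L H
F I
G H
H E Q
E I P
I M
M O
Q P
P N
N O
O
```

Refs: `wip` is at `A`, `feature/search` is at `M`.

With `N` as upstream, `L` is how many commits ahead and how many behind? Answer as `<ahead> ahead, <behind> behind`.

Reachable from L: {E, H, I, L, M, N, O, P, Q}.
Reachable from N: {N, O}.
Only in L's history (ahead): {E, H, I, L, M, P, Q} — 7.
Only in N's history (behind): {} — 0.

7 ahead, 0 behind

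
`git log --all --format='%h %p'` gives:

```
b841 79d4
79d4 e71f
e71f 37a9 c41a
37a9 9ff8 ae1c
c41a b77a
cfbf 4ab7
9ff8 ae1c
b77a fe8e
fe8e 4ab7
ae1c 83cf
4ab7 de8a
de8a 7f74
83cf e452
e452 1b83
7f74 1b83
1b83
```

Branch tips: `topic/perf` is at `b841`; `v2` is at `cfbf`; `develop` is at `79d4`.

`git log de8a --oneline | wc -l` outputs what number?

3

Walking parent pointers from de8a: reachable set = {1b83, 7f74, de8a}.
That is 3 commits.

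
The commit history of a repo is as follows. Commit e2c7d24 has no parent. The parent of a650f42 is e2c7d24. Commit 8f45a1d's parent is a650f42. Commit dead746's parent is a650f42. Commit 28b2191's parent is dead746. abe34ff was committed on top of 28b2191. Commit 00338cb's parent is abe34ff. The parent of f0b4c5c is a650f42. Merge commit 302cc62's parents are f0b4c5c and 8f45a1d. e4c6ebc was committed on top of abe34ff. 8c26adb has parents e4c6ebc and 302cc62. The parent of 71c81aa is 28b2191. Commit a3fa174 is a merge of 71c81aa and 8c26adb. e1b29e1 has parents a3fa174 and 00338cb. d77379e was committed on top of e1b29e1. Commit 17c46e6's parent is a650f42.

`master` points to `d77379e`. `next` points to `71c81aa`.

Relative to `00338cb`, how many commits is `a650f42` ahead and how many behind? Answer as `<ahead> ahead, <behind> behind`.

Reachable from a650f42: {a650f42, e2c7d24}.
Reachable from 00338cb: {00338cb, 28b2191, a650f42, abe34ff, dead746, e2c7d24}.
Only in a650f42's history (ahead): {} — 0.
Only in 00338cb's history (behind): {00338cb, 28b2191, abe34ff, dead746} — 4.

0 ahead, 4 behind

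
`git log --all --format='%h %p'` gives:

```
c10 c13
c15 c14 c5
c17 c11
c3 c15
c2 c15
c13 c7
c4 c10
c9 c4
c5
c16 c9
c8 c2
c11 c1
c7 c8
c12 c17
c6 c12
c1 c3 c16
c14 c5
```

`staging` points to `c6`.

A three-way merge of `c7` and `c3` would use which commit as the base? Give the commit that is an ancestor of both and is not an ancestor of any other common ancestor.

Ancestors of c7: {c14, c15, c2, c5, c7, c8}.
Ancestors of c3: {c14, c15, c3, c5}.
Common ancestors: {c14, c15, c5}.
Among these, c15 is not an ancestor of any other common ancestor — it is the merge base.

c15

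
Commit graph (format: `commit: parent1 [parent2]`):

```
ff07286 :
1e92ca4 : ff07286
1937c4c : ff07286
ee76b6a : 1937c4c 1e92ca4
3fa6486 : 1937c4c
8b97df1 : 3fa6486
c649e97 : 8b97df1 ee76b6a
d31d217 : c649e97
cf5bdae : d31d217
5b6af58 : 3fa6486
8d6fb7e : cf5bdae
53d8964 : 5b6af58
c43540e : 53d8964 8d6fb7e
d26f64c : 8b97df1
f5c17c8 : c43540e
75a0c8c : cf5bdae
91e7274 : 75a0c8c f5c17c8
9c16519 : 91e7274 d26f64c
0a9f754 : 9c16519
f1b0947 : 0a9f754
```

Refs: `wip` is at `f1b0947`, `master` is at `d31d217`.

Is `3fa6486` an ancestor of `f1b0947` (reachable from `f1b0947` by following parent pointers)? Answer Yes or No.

Ancestors of f1b0947 (commits reachable by following parents): {0a9f754, 1937c4c, 1e92ca4, 3fa6486, 53d8964, 5b6af58, 75a0c8c, 8b97df1, 8d6fb7e, 91e7274, 9c16519, c43540e, c649e97, cf5bdae, d26f64c, d31d217, ee76b6a, f1b0947, f5c17c8, ff07286}.
3fa6486 is in that set, so it is an ancestor of f1b0947.

Yes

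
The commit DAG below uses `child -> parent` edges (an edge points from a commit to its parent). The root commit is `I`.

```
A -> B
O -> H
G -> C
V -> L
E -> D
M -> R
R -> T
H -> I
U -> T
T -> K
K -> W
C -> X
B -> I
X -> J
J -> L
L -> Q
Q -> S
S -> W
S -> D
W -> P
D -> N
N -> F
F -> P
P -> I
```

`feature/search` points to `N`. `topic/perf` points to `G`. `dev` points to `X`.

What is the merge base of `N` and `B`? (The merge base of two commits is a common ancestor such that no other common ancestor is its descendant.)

Ancestors of N: {F, I, N, P}.
Ancestors of B: {B, I}.
Common ancestors: {I}.
The only common ancestor is I, so it is the merge base.

I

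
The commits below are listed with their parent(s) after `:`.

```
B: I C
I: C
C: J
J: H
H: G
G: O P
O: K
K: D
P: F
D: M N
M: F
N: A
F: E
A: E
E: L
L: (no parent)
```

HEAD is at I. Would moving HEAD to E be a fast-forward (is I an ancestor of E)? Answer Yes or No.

No

A fast-forward from I to E is possible iff I is an ancestor of E.
Ancestors of E: {E, L}.
I is not among them, so fast-forward is not possible.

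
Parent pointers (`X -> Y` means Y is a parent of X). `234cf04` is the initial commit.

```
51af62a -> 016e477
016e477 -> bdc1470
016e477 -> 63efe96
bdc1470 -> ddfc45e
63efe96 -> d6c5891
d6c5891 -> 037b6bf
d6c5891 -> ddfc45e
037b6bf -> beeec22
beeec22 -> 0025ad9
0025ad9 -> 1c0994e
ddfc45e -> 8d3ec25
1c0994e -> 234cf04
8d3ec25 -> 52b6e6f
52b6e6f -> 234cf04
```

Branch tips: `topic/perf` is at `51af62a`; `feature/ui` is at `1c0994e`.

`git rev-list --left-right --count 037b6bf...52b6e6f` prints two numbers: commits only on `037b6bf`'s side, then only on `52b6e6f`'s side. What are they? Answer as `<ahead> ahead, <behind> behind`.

4 ahead, 1 behind

Reachable from 037b6bf: {0025ad9, 037b6bf, 1c0994e, 234cf04, beeec22}.
Reachable from 52b6e6f: {234cf04, 52b6e6f}.
Only in 037b6bf's history (ahead): {0025ad9, 037b6bf, 1c0994e, beeec22} — 4.
Only in 52b6e6f's history (behind): {52b6e6f} — 1.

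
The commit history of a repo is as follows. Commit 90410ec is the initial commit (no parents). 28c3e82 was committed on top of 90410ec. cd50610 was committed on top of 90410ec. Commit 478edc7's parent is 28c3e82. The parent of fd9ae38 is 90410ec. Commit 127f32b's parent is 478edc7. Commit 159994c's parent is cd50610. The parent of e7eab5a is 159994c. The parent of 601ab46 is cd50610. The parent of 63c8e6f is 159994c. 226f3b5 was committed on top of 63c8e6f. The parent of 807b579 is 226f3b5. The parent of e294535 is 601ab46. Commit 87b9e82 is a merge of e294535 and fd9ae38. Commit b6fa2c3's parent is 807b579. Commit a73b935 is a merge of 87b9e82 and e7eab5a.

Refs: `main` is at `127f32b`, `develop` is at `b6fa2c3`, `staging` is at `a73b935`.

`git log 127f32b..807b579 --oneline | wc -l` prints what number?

5

Reachable from 807b579: {159994c, 226f3b5, 63c8e6f, 807b579, 90410ec, cd50610}.
Reachable from 127f32b: {127f32b, 28c3e82, 478edc7, 90410ec}.
In 807b579's history but not 127f32b's: {159994c, 226f3b5, 63c8e6f, 807b579, cd50610} — 5 commits.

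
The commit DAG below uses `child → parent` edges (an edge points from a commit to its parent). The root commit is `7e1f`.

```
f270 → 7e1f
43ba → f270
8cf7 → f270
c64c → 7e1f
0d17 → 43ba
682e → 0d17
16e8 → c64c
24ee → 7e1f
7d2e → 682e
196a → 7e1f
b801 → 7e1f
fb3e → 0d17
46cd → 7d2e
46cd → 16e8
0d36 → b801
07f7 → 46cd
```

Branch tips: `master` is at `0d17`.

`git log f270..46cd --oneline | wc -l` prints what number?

Reachable from 46cd: {0d17, 16e8, 43ba, 46cd, 682e, 7d2e, 7e1f, c64c, f270}.
Reachable from f270: {7e1f, f270}.
In 46cd's history but not f270's: {0d17, 16e8, 43ba, 46cd, 682e, 7d2e, c64c} — 7 commits.

7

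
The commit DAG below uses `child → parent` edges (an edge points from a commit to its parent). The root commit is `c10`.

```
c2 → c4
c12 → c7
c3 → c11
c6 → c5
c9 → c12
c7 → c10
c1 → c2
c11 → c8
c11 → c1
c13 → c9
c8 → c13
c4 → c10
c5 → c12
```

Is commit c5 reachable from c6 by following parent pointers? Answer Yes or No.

Yes

Ancestors of c6 (commits reachable by following parents): {c10, c12, c5, c6, c7}.
c5 is in that set, so it is an ancestor of c6.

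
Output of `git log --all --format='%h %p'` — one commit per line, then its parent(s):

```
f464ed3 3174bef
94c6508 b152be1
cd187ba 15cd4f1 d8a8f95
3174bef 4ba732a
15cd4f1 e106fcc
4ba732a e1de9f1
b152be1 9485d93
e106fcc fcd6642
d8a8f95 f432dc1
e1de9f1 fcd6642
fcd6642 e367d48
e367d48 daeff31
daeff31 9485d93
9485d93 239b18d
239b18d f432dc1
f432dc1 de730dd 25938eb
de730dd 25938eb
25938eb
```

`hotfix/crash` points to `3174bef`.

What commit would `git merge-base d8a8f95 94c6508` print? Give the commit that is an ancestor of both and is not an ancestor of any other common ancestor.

Ancestors of d8a8f95: {25938eb, d8a8f95, de730dd, f432dc1}.
Ancestors of 94c6508: {239b18d, 25938eb, 9485d93, 94c6508, b152be1, de730dd, f432dc1}.
Common ancestors: {25938eb, de730dd, f432dc1}.
Among these, f432dc1 is not an ancestor of any other common ancestor — it is the merge base.

f432dc1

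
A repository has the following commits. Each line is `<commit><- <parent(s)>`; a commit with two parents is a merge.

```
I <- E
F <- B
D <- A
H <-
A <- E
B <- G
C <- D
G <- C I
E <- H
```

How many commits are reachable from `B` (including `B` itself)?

8

Walking parent pointers from B: reachable set = {A, B, C, D, E, G, H, I}.
That is 8 commits.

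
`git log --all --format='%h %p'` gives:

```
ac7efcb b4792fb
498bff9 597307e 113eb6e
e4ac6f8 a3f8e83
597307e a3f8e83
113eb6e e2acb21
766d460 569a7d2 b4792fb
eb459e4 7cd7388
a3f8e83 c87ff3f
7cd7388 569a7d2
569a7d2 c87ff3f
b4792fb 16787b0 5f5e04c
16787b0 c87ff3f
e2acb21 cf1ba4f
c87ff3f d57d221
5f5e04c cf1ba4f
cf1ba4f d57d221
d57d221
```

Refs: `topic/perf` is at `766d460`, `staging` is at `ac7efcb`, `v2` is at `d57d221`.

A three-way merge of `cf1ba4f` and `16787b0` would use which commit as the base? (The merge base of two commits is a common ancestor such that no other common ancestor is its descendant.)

Ancestors of cf1ba4f: {cf1ba4f, d57d221}.
Ancestors of 16787b0: {16787b0, c87ff3f, d57d221}.
Common ancestors: {d57d221}.
The only common ancestor is d57d221, so it is the merge base.

d57d221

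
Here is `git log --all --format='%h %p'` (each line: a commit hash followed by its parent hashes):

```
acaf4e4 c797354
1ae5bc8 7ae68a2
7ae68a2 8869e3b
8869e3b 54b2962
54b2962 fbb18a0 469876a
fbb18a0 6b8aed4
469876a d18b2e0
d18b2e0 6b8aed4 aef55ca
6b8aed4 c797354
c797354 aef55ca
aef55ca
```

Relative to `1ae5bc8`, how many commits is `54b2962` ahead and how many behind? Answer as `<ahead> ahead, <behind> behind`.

0 ahead, 3 behind

Reachable from 54b2962: {469876a, 54b2962, 6b8aed4, aef55ca, c797354, d18b2e0, fbb18a0}.
Reachable from 1ae5bc8: {1ae5bc8, 469876a, 54b2962, 6b8aed4, 7ae68a2, 8869e3b, aef55ca, c797354, d18b2e0, fbb18a0}.
Only in 54b2962's history (ahead): {} — 0.
Only in 1ae5bc8's history (behind): {1ae5bc8, 7ae68a2, 8869e3b} — 3.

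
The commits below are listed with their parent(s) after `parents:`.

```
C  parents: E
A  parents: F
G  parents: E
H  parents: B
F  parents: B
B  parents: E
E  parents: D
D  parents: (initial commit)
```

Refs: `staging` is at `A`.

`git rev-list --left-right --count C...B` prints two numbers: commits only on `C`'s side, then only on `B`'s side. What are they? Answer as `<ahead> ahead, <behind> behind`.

1 ahead, 1 behind

Reachable from C: {C, D, E}.
Reachable from B: {B, D, E}.
Only in C's history (ahead): {C} — 1.
Only in B's history (behind): {B} — 1.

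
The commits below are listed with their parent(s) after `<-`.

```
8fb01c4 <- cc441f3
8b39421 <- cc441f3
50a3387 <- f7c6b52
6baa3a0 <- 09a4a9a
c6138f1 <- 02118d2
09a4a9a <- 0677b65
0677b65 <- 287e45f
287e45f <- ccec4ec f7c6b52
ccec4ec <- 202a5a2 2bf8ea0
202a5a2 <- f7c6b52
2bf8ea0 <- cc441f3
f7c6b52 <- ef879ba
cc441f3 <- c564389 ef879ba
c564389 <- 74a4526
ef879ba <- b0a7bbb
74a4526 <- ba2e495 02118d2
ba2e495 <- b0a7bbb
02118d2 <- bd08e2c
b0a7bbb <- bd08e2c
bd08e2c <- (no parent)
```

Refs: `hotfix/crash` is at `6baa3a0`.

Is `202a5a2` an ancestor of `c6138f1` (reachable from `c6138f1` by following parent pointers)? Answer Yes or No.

Ancestors of c6138f1: {02118d2, bd08e2c, c6138f1}.
202a5a2 is not in that set, so it is not an ancestor of c6138f1.

No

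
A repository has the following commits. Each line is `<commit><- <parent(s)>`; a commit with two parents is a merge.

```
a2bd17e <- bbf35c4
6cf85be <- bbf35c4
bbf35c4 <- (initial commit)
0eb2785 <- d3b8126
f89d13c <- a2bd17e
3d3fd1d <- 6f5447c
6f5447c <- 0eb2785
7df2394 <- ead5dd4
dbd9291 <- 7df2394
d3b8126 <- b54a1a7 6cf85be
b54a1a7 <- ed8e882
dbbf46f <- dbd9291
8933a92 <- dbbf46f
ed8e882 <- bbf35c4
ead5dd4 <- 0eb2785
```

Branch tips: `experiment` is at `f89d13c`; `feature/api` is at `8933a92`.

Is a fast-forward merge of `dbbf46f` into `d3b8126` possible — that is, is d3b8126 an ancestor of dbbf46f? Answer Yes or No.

A fast-forward from d3b8126 to dbbf46f is possible iff d3b8126 is an ancestor of dbbf46f.
Ancestors of dbbf46f: {0eb2785, 6cf85be, 7df2394, b54a1a7, bbf35c4, d3b8126, dbbf46f, dbd9291, ead5dd4, ed8e882}.
d3b8126 is among them, so fast-forward is possible.

Yes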